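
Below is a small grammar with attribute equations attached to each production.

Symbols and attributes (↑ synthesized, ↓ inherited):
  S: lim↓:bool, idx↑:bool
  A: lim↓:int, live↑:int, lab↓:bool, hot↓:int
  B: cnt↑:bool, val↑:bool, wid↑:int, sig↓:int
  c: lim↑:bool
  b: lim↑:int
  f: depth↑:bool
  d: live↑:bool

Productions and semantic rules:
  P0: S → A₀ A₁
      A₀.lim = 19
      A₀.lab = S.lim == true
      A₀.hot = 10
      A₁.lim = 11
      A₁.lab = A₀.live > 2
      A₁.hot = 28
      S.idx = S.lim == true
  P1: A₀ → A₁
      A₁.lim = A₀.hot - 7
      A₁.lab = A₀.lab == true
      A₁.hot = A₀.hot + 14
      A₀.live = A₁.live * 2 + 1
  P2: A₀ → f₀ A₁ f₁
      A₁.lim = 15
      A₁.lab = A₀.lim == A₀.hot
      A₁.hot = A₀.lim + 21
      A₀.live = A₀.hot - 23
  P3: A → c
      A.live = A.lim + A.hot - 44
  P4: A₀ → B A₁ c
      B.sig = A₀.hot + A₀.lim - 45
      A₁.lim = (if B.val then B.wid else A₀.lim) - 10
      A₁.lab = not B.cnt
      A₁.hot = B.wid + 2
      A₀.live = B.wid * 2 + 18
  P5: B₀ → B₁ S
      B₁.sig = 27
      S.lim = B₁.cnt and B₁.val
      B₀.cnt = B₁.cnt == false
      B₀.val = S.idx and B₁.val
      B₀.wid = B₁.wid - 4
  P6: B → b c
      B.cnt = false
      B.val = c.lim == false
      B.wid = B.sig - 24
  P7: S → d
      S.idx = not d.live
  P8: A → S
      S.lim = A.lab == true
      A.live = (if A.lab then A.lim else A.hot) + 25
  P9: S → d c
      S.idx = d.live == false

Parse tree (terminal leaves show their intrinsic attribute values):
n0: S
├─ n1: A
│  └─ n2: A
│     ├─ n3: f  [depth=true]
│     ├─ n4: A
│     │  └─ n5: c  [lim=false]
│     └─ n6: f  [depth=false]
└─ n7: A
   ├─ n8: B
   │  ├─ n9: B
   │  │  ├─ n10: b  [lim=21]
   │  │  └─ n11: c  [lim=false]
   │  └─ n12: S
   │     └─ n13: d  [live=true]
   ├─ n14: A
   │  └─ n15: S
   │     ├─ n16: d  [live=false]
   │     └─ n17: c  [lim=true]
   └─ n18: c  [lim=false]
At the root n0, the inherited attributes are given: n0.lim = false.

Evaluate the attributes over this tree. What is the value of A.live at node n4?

-5

1. n0.lim = false  [given at root]
2. n1.lim = 19  [19]
3. n1.lab = false  [S.lim == true]
4. n1.hot = 10  [10]
5. n2.lim = 3  [A₀.hot - 7]
6. n2.lab = false  [A₀.lab == true]
7. n2.hot = 24  [A₀.hot + 14]
8. n3.depth = true  [terminal]
9. n4.lim = 15  [15]
10. n4.lab = false  [A₀.lim == A₀.hot]
11. n4.hot = 24  [A₀.lim + 21]
12. n5.lim = false  [terminal]
13. n4.live = -5  [A.lim + A.hot - 44]
14. n6.depth = false  [terminal]
15. n2.live = 1  [A₀.hot - 23]
16. n1.live = 3  [A₁.live * 2 + 1]
17. n7.lim = 11  [11]
18. n7.lab = true  [A₀.live > 2]
19. n7.hot = 28  [28]
20. n8.sig = -6  [A₀.hot + A₀.lim - 45]
21. n9.sig = 27  [27]
22. n10.lim = 21  [terminal]
23. n11.lim = false  [terminal]
24. n9.cnt = false  [false]
25. n9.val = true  [c.lim == false]
26. n9.wid = 3  [B.sig - 24]
27. n12.lim = false  [B₁.cnt and B₁.val]
28. n13.live = true  [terminal]
29. n12.idx = false  [not d.live]
30. n8.cnt = true  [B₁.cnt == false]
31. n8.val = false  [S.idx and B₁.val]
32. n8.wid = -1  [B₁.wid - 4]
33. n14.lim = 1  [(if B.val then B.wid else A₀.lim) - 10]
34. n14.lab = false  [not B.cnt]
35. n14.hot = 1  [B.wid + 2]
36. n15.lim = false  [A.lab == true]
37. n16.live = false  [terminal]
38. n17.lim = true  [terminal]
39. n15.idx = true  [d.live == false]
40. n14.live = 26  [(if A.lab then A.lim else A.hot) + 25]
41. n18.lim = false  [terminal]
42. n7.live = 16  [B.wid * 2 + 18]
43. n0.idx = false  [S.lim == true]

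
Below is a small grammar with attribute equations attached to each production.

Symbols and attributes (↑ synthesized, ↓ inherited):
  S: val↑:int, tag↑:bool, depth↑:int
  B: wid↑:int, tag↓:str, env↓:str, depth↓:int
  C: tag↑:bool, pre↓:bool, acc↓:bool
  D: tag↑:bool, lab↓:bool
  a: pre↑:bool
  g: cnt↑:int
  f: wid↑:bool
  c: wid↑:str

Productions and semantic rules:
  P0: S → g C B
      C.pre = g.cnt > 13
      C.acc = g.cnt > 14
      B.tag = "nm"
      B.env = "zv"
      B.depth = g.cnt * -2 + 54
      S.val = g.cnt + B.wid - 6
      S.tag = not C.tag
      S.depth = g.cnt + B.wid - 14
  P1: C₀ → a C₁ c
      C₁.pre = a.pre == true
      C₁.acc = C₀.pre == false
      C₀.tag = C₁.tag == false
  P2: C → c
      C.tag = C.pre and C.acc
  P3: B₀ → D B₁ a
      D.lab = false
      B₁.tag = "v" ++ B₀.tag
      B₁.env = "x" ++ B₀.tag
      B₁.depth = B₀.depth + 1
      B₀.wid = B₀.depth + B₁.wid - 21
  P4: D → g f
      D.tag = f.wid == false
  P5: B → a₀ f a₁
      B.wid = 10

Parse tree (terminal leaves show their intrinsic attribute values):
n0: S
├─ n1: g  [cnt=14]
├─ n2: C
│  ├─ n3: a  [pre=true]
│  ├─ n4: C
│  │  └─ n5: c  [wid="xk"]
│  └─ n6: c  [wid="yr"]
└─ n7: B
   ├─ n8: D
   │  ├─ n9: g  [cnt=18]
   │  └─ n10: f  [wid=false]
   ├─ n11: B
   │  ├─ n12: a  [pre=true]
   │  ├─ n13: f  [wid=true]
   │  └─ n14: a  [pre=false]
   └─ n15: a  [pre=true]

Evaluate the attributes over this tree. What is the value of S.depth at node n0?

15

1. n1.cnt = 14  [terminal]
2. n2.pre = true  [g.cnt > 13]
3. n2.acc = false  [g.cnt > 14]
4. n3.pre = true  [terminal]
5. n4.pre = true  [a.pre == true]
6. n4.acc = false  [C₀.pre == false]
7. n5.wid = "xk"  [terminal]
8. n4.tag = false  [C.pre and C.acc]
9. n6.wid = "yr"  [terminal]
10. n2.tag = true  [C₁.tag == false]
11. n7.tag = "nm"  ["nm"]
12. n7.env = "zv"  ["zv"]
13. n7.depth = 26  [g.cnt * -2 + 54]
14. n8.lab = false  [false]
15. n9.cnt = 18  [terminal]
16. n10.wid = false  [terminal]
17. n8.tag = true  [f.wid == false]
18. n11.tag = "vnm"  ["v" ++ B₀.tag]
19. n11.env = "xnm"  ["x" ++ B₀.tag]
20. n11.depth = 27  [B₀.depth + 1]
21. n12.pre = true  [terminal]
22. n13.wid = true  [terminal]
23. n14.pre = false  [terminal]
24. n11.wid = 10  [10]
25. n15.pre = true  [terminal]
26. n7.wid = 15  [B₀.depth + B₁.wid - 21]
27. n0.val = 23  [g.cnt + B.wid - 6]
28. n0.tag = false  [not C.tag]
29. n0.depth = 15  [g.cnt + B.wid - 14]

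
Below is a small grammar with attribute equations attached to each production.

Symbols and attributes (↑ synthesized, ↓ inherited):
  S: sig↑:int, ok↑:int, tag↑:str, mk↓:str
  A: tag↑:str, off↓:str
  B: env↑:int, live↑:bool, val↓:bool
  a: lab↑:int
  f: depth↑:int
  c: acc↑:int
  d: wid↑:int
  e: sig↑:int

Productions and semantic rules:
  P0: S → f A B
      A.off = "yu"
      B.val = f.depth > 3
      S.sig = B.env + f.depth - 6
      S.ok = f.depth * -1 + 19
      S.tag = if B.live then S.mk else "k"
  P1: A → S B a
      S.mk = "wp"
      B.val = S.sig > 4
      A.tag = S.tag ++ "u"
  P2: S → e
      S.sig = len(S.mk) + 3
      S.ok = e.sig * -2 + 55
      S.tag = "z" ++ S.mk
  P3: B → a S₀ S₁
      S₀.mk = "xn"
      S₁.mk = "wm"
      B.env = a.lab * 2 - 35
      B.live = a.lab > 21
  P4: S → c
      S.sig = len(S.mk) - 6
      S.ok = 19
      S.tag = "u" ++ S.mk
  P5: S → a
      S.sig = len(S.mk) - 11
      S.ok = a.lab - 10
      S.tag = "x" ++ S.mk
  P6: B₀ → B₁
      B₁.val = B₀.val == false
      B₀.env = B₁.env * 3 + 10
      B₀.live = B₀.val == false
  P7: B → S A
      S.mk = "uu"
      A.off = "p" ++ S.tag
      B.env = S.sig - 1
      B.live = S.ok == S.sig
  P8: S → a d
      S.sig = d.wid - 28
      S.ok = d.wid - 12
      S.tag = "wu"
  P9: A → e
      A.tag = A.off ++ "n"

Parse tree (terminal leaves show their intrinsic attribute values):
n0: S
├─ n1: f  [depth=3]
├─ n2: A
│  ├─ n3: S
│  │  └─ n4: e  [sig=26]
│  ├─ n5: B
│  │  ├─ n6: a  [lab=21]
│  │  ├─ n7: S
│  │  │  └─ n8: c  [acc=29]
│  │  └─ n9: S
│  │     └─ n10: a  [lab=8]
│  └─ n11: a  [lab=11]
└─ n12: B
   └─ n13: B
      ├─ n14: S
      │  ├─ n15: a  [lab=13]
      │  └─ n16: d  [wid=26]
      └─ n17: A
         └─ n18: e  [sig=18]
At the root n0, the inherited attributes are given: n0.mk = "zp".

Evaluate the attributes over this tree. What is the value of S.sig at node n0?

-2

1. n0.mk = "zp"  [given at root]
2. n1.depth = 3  [terminal]
3. n2.off = "yu"  ["yu"]
4. n3.mk = "wp"  ["wp"]
5. n4.sig = 26  [terminal]
6. n3.sig = 5  [len(S.mk) + 3]
7. n3.ok = 3  [e.sig * -2 + 55]
8. n3.tag = "zwp"  ["z" ++ S.mk]
9. n5.val = true  [S.sig > 4]
10. n6.lab = 21  [terminal]
11. n7.mk = "xn"  ["xn"]
12. n8.acc = 29  [terminal]
13. n7.sig = -4  [len(S.mk) - 6]
14. n7.ok = 19  [19]
15. n7.tag = "uxn"  ["u" ++ S.mk]
16. n9.mk = "wm"  ["wm"]
17. n10.lab = 8  [terminal]
18. n9.sig = -9  [len(S.mk) - 11]
19. n9.ok = -2  [a.lab - 10]
20. n9.tag = "xwm"  ["x" ++ S.mk]
21. n5.env = 7  [a.lab * 2 - 35]
22. n5.live = false  [a.lab > 21]
23. n11.lab = 11  [terminal]
24. n2.tag = "zwpu"  [S.tag ++ "u"]
25. n12.val = false  [f.depth > 3]
26. n13.val = true  [B₀.val == false]
27. n14.mk = "uu"  ["uu"]
28. n15.lab = 13  [terminal]
29. n16.wid = 26  [terminal]
30. n14.sig = -2  [d.wid - 28]
31. n14.ok = 14  [d.wid - 12]
32. n14.tag = "wu"  ["wu"]
33. n17.off = "pwu"  ["p" ++ S.tag]
34. n18.sig = 18  [terminal]
35. n17.tag = "pwun"  [A.off ++ "n"]
36. n13.env = -3  [S.sig - 1]
37. n13.live = false  [S.ok == S.sig]
38. n12.env = 1  [B₁.env * 3 + 10]
39. n12.live = true  [B₀.val == false]
40. n0.sig = -2  [B.env + f.depth - 6]
41. n0.ok = 16  [f.depth * -1 + 19]
42. n0.tag = "zp"  [if B.live then S.mk else "k"]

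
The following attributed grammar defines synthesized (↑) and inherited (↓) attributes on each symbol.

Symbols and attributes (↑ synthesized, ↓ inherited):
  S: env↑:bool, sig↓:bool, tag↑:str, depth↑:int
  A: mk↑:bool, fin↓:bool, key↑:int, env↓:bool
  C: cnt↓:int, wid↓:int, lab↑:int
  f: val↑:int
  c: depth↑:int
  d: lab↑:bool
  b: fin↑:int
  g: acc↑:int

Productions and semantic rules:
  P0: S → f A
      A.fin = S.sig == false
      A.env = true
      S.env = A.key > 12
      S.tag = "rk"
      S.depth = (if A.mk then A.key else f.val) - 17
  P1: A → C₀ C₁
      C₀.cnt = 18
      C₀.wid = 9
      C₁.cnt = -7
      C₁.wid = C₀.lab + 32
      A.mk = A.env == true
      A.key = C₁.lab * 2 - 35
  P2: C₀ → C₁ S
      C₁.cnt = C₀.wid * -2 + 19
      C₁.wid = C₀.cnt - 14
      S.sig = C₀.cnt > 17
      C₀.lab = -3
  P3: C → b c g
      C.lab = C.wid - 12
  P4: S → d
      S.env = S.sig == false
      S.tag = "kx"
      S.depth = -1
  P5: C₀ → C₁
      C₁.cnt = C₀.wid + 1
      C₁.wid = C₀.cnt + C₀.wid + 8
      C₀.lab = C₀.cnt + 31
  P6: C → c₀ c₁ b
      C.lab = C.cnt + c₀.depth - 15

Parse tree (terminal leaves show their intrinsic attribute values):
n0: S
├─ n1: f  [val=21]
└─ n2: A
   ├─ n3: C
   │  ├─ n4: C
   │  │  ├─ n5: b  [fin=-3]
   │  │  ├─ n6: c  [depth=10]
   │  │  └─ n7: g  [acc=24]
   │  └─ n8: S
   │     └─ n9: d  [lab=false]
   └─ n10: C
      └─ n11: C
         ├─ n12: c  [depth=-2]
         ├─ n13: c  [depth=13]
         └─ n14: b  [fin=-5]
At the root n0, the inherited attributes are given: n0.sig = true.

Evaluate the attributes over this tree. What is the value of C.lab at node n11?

13

1. n0.sig = true  [given at root]
2. n1.val = 21  [terminal]
3. n2.fin = false  [S.sig == false]
4. n2.env = true  [true]
5. n3.cnt = 18  [18]
6. n3.wid = 9  [9]
7. n4.cnt = 1  [C₀.wid * -2 + 19]
8. n4.wid = 4  [C₀.cnt - 14]
9. n5.fin = -3  [terminal]
10. n6.depth = 10  [terminal]
11. n7.acc = 24  [terminal]
12. n4.lab = -8  [C.wid - 12]
13. n8.sig = true  [C₀.cnt > 17]
14. n9.lab = false  [terminal]
15. n8.env = false  [S.sig == false]
16. n8.tag = "kx"  ["kx"]
17. n8.depth = -1  [-1]
18. n3.lab = -3  [-3]
19. n10.cnt = -7  [-7]
20. n10.wid = 29  [C₀.lab + 32]
21. n11.cnt = 30  [C₀.wid + 1]
22. n11.wid = 30  [C₀.cnt + C₀.wid + 8]
23. n12.depth = -2  [terminal]
24. n13.depth = 13  [terminal]
25. n14.fin = -5  [terminal]
26. n11.lab = 13  [C.cnt + c₀.depth - 15]
27. n10.lab = 24  [C₀.cnt + 31]
28. n2.mk = true  [A.env == true]
29. n2.key = 13  [C₁.lab * 2 - 35]
30. n0.env = true  [A.key > 12]
31. n0.tag = "rk"  ["rk"]
32. n0.depth = -4  [(if A.mk then A.key else f.val) - 17]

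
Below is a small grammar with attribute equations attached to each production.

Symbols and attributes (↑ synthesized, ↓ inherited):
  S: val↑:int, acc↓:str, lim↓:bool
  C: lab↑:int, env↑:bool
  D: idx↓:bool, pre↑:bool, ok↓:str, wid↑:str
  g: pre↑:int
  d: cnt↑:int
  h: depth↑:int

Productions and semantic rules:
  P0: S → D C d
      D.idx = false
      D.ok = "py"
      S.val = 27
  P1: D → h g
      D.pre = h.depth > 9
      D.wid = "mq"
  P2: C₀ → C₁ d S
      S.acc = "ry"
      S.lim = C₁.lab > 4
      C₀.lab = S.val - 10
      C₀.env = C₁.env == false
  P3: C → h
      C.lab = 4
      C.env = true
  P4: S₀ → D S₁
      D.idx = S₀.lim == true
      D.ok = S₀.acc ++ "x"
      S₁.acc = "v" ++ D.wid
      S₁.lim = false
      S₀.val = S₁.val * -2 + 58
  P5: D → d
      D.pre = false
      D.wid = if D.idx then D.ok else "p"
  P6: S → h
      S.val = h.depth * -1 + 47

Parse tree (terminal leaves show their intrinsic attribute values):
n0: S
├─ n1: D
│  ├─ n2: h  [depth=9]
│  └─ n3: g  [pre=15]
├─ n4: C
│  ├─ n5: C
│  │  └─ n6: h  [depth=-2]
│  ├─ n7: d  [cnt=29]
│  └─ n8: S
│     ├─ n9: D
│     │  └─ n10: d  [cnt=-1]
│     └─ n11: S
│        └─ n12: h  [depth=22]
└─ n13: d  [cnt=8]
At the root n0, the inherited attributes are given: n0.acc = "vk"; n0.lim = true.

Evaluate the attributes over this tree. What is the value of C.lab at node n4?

-2

1. n0.acc = "vk"  [given at root]
2. n0.lim = true  [given at root]
3. n1.idx = false  [false]
4. n1.ok = "py"  ["py"]
5. n2.depth = 9  [terminal]
6. n3.pre = 15  [terminal]
7. n1.pre = false  [h.depth > 9]
8. n1.wid = "mq"  ["mq"]
9. n6.depth = -2  [terminal]
10. n5.lab = 4  [4]
11. n5.env = true  [true]
12. n7.cnt = 29  [terminal]
13. n8.acc = "ry"  ["ry"]
14. n8.lim = false  [C₁.lab > 4]
15. n9.idx = false  [S₀.lim == true]
16. n9.ok = "ryx"  [S₀.acc ++ "x"]
17. n10.cnt = -1  [terminal]
18. n9.pre = false  [false]
19. n9.wid = "p"  [if D.idx then D.ok else "p"]
20. n11.acc = "vp"  ["v" ++ D.wid]
21. n11.lim = false  [false]
22. n12.depth = 22  [terminal]
23. n11.val = 25  [h.depth * -1 + 47]
24. n8.val = 8  [S₁.val * -2 + 58]
25. n4.lab = -2  [S.val - 10]
26. n4.env = false  [C₁.env == false]
27. n13.cnt = 8  [terminal]
28. n0.val = 27  [27]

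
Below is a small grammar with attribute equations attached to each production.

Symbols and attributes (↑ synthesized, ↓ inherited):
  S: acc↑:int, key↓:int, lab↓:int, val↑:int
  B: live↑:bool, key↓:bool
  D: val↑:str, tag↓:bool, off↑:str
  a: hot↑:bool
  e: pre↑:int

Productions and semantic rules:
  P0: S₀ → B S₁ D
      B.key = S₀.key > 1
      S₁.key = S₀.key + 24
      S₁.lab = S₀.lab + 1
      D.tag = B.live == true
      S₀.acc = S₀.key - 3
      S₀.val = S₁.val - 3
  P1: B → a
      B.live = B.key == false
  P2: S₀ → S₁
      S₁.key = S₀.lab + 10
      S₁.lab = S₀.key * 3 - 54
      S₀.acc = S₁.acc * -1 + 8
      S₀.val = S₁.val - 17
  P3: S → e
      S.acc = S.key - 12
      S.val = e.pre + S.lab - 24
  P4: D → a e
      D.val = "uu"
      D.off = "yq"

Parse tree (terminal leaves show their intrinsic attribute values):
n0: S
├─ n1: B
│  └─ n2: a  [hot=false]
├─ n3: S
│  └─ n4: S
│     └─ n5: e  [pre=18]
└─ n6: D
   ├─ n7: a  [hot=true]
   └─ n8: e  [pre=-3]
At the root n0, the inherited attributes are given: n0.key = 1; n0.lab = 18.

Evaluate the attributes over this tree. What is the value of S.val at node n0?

1. n0.key = 1  [given at root]
2. n0.lab = 18  [given at root]
3. n1.key = false  [S₀.key > 1]
4. n2.hot = false  [terminal]
5. n1.live = true  [B.key == false]
6. n3.key = 25  [S₀.key + 24]
7. n3.lab = 19  [S₀.lab + 1]
8. n4.key = 29  [S₀.lab + 10]
9. n4.lab = 21  [S₀.key * 3 - 54]
10. n5.pre = 18  [terminal]
11. n4.acc = 17  [S.key - 12]
12. n4.val = 15  [e.pre + S.lab - 24]
13. n3.acc = -9  [S₁.acc * -1 + 8]
14. n3.val = -2  [S₁.val - 17]
15. n6.tag = true  [B.live == true]
16. n7.hot = true  [terminal]
17. n8.pre = -3  [terminal]
18. n6.val = "uu"  ["uu"]
19. n6.off = "yq"  ["yq"]
20. n0.acc = -2  [S₀.key - 3]
21. n0.val = -5  [S₁.val - 3]

-5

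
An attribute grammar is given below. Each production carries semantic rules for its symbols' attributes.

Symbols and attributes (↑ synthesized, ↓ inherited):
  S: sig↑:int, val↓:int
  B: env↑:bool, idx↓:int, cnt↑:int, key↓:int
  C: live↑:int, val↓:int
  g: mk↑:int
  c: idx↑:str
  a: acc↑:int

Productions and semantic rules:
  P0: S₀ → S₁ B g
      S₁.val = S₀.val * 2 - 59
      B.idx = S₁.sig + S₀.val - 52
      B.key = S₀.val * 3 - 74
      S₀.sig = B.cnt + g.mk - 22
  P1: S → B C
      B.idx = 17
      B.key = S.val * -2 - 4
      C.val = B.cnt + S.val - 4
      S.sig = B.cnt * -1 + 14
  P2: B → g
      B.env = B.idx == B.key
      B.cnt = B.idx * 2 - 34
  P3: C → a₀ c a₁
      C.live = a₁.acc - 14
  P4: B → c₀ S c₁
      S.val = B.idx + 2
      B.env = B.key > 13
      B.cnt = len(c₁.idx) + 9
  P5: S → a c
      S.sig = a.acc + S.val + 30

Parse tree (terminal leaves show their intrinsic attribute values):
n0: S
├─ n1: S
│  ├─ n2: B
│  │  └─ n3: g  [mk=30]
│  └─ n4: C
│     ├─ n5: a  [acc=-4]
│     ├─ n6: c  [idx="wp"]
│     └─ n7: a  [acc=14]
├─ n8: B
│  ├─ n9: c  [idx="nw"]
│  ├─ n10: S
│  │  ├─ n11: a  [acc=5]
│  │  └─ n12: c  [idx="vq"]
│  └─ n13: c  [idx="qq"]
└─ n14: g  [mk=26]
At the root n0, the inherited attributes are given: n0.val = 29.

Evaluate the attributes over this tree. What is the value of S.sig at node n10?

28

1. n0.val = 29  [given at root]
2. n1.val = -1  [S₀.val * 2 - 59]
3. n2.idx = 17  [17]
4. n2.key = -2  [S.val * -2 - 4]
5. n3.mk = 30  [terminal]
6. n2.env = false  [B.idx == B.key]
7. n2.cnt = 0  [B.idx * 2 - 34]
8. n4.val = -5  [B.cnt + S.val - 4]
9. n5.acc = -4  [terminal]
10. n6.idx = "wp"  [terminal]
11. n7.acc = 14  [terminal]
12. n4.live = 0  [a₁.acc - 14]
13. n1.sig = 14  [B.cnt * -1 + 14]
14. n8.idx = -9  [S₁.sig + S₀.val - 52]
15. n8.key = 13  [S₀.val * 3 - 74]
16. n9.idx = "nw"  [terminal]
17. n10.val = -7  [B.idx + 2]
18. n11.acc = 5  [terminal]
19. n12.idx = "vq"  [terminal]
20. n10.sig = 28  [a.acc + S.val + 30]
21. n13.idx = "qq"  [terminal]
22. n8.env = false  [B.key > 13]
23. n8.cnt = 11  [len(c₁.idx) + 9]
24. n14.mk = 26  [terminal]
25. n0.sig = 15  [B.cnt + g.mk - 22]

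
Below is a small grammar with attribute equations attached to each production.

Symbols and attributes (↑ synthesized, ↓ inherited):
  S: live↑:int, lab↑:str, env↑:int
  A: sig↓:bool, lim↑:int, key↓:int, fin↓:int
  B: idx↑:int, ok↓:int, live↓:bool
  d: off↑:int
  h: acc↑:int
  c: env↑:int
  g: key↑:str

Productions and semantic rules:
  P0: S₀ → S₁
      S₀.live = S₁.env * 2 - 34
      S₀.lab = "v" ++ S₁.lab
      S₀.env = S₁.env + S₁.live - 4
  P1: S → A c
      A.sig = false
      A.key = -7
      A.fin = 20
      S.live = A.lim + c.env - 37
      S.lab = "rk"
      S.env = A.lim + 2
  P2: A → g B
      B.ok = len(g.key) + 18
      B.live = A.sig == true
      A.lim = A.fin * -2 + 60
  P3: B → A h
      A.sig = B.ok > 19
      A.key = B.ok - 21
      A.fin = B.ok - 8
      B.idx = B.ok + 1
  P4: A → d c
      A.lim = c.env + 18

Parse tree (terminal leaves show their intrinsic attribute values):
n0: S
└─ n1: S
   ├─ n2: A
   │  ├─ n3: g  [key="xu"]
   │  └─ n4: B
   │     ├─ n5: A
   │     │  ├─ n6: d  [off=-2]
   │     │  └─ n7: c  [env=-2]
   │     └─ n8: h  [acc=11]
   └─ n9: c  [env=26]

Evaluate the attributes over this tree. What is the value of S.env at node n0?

27

1. n2.sig = false  [false]
2. n2.key = -7  [-7]
3. n2.fin = 20  [20]
4. n3.key = "xu"  [terminal]
5. n4.ok = 20  [len(g.key) + 18]
6. n4.live = false  [A.sig == true]
7. n5.sig = true  [B.ok > 19]
8. n5.key = -1  [B.ok - 21]
9. n5.fin = 12  [B.ok - 8]
10. n6.off = -2  [terminal]
11. n7.env = -2  [terminal]
12. n5.lim = 16  [c.env + 18]
13. n8.acc = 11  [terminal]
14. n4.idx = 21  [B.ok + 1]
15. n2.lim = 20  [A.fin * -2 + 60]
16. n9.env = 26  [terminal]
17. n1.live = 9  [A.lim + c.env - 37]
18. n1.lab = "rk"  ["rk"]
19. n1.env = 22  [A.lim + 2]
20. n0.live = 10  [S₁.env * 2 - 34]
21. n0.lab = "vrk"  ["v" ++ S₁.lab]
22. n0.env = 27  [S₁.env + S₁.live - 4]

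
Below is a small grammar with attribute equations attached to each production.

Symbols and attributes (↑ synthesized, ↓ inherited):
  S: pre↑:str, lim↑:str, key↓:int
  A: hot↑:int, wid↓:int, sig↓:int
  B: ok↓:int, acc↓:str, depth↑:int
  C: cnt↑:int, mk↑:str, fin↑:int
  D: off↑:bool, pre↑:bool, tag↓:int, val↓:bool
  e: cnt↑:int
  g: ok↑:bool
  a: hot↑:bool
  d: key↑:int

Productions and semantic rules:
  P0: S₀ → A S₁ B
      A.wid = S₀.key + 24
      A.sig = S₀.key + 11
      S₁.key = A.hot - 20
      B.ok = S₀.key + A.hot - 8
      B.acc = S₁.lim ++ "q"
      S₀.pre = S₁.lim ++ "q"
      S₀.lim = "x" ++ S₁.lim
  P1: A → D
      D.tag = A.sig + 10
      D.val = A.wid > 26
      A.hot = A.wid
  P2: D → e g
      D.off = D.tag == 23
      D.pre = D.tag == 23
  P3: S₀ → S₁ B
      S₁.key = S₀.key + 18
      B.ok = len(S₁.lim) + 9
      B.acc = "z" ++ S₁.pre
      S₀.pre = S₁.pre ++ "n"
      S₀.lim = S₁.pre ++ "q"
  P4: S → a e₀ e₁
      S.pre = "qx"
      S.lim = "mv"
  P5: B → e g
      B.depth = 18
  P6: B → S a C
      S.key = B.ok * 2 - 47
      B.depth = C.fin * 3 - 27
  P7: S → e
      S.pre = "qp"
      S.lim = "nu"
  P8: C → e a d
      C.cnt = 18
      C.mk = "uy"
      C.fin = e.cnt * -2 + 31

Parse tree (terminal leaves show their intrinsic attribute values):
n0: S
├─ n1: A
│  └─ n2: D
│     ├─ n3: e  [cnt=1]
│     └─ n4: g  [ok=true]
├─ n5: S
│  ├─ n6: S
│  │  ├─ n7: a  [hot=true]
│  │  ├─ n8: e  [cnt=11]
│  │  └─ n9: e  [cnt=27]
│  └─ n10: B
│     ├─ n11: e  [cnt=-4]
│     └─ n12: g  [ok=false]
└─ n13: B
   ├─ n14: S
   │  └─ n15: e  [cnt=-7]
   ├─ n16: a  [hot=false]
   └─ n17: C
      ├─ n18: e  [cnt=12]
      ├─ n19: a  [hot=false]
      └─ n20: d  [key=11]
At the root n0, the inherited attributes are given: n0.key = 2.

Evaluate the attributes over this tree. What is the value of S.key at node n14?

-7

1. n0.key = 2  [given at root]
2. n1.wid = 26  [S₀.key + 24]
3. n1.sig = 13  [S₀.key + 11]
4. n2.tag = 23  [A.sig + 10]
5. n2.val = false  [A.wid > 26]
6. n3.cnt = 1  [terminal]
7. n4.ok = true  [terminal]
8. n2.off = true  [D.tag == 23]
9. n2.pre = true  [D.tag == 23]
10. n1.hot = 26  [A.wid]
11. n5.key = 6  [A.hot - 20]
12. n6.key = 24  [S₀.key + 18]
13. n7.hot = true  [terminal]
14. n8.cnt = 11  [terminal]
15. n9.cnt = 27  [terminal]
16. n6.pre = "qx"  ["qx"]
17. n6.lim = "mv"  ["mv"]
18. n10.ok = 11  [len(S₁.lim) + 9]
19. n10.acc = "zqx"  ["z" ++ S₁.pre]
20. n11.cnt = -4  [terminal]
21. n12.ok = false  [terminal]
22. n10.depth = 18  [18]
23. n5.pre = "qxn"  [S₁.pre ++ "n"]
24. n5.lim = "qxq"  [S₁.pre ++ "q"]
25. n13.ok = 20  [S₀.key + A.hot - 8]
26. n13.acc = "qxqq"  [S₁.lim ++ "q"]
27. n14.key = -7  [B.ok * 2 - 47]
28. n15.cnt = -7  [terminal]
29. n14.pre = "qp"  ["qp"]
30. n14.lim = "nu"  ["nu"]
31. n16.hot = false  [terminal]
32. n18.cnt = 12  [terminal]
33. n19.hot = false  [terminal]
34. n20.key = 11  [terminal]
35. n17.cnt = 18  [18]
36. n17.mk = "uy"  ["uy"]
37. n17.fin = 7  [e.cnt * -2 + 31]
38. n13.depth = -6  [C.fin * 3 - 27]
39. n0.pre = "qxqq"  [S₁.lim ++ "q"]
40. n0.lim = "xqxq"  ["x" ++ S₁.lim]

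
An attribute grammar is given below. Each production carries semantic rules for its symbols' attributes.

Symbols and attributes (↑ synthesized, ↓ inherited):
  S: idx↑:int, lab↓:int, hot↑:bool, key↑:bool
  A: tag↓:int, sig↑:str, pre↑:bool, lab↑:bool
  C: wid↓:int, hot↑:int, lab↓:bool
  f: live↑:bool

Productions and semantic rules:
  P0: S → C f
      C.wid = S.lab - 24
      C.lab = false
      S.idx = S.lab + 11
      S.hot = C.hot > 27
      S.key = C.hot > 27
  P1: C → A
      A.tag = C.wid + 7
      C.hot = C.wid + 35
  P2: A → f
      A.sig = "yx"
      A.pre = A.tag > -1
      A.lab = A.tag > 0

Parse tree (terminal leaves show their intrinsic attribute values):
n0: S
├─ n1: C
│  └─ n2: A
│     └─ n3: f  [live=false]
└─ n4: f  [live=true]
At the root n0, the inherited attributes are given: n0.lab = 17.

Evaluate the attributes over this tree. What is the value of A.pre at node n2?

true

1. n0.lab = 17  [given at root]
2. n1.wid = -7  [S.lab - 24]
3. n1.lab = false  [false]
4. n2.tag = 0  [C.wid + 7]
5. n3.live = false  [terminal]
6. n2.sig = "yx"  ["yx"]
7. n2.pre = true  [A.tag > -1]
8. n2.lab = false  [A.tag > 0]
9. n1.hot = 28  [C.wid + 35]
10. n4.live = true  [terminal]
11. n0.idx = 28  [S.lab + 11]
12. n0.hot = true  [C.hot > 27]
13. n0.key = true  [C.hot > 27]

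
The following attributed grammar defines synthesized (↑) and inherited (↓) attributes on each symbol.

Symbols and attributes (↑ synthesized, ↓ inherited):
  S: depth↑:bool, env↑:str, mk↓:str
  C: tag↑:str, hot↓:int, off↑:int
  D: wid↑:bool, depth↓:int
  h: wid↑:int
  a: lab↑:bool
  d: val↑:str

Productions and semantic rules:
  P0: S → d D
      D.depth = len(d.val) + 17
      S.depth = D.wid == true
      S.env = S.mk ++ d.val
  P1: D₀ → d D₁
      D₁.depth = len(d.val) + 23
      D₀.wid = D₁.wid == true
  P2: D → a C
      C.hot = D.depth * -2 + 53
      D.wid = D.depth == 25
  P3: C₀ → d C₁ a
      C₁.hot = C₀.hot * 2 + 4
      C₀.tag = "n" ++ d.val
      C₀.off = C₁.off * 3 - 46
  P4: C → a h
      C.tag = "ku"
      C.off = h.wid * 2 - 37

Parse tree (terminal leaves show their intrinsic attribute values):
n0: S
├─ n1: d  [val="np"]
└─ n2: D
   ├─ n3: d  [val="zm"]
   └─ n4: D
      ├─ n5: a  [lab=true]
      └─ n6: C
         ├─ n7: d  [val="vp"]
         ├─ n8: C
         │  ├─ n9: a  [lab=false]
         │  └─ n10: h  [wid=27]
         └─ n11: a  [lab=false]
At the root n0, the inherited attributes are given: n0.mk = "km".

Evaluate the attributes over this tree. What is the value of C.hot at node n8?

1. n0.mk = "km"  [given at root]
2. n1.val = "np"  [terminal]
3. n2.depth = 19  [len(d.val) + 17]
4. n3.val = "zm"  [terminal]
5. n4.depth = 25  [len(d.val) + 23]
6. n5.lab = true  [terminal]
7. n6.hot = 3  [D.depth * -2 + 53]
8. n7.val = "vp"  [terminal]
9. n8.hot = 10  [C₀.hot * 2 + 4]
10. n9.lab = false  [terminal]
11. n10.wid = 27  [terminal]
12. n8.tag = "ku"  ["ku"]
13. n8.off = 17  [h.wid * 2 - 37]
14. n11.lab = false  [terminal]
15. n6.tag = "nvp"  ["n" ++ d.val]
16. n6.off = 5  [C₁.off * 3 - 46]
17. n4.wid = true  [D.depth == 25]
18. n2.wid = true  [D₁.wid == true]
19. n0.depth = true  [D.wid == true]
20. n0.env = "kmnp"  [S.mk ++ d.val]

10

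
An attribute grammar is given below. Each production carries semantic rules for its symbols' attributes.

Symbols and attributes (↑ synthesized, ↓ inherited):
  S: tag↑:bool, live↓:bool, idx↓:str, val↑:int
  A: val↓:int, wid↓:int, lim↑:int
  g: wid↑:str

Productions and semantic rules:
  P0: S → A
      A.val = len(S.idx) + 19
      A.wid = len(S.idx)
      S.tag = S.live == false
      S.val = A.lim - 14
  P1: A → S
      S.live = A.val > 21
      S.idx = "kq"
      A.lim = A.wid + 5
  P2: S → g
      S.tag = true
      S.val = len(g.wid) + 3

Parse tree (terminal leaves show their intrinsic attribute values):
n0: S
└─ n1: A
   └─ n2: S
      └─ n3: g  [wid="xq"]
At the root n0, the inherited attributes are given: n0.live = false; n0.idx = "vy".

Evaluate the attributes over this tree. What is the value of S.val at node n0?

-7

1. n0.live = false  [given at root]
2. n0.idx = "vy"  [given at root]
3. n1.val = 21  [len(S.idx) + 19]
4. n1.wid = 2  [len(S.idx)]
5. n2.live = false  [A.val > 21]
6. n2.idx = "kq"  ["kq"]
7. n3.wid = "xq"  [terminal]
8. n2.tag = true  [true]
9. n2.val = 5  [len(g.wid) + 3]
10. n1.lim = 7  [A.wid + 5]
11. n0.tag = true  [S.live == false]
12. n0.val = -7  [A.lim - 14]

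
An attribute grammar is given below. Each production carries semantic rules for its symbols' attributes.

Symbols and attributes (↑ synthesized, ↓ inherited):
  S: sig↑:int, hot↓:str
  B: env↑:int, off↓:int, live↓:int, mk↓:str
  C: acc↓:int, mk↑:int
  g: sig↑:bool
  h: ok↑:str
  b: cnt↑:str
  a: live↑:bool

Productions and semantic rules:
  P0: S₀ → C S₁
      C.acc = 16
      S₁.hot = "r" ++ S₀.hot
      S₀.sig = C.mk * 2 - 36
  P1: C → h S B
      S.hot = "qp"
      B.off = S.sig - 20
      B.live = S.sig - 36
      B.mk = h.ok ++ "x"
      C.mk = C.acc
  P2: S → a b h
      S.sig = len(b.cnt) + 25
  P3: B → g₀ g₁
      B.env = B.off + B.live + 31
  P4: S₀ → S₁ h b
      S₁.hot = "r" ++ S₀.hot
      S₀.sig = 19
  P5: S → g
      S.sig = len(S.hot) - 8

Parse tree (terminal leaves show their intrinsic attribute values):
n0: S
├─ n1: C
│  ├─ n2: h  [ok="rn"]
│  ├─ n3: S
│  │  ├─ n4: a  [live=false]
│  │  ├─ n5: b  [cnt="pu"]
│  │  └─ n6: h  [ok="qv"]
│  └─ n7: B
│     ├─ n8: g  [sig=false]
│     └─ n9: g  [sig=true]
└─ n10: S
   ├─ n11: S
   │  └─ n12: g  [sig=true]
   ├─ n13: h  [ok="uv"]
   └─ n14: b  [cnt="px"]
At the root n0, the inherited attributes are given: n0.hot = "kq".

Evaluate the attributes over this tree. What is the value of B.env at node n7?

1. n0.hot = "kq"  [given at root]
2. n1.acc = 16  [16]
3. n2.ok = "rn"  [terminal]
4. n3.hot = "qp"  ["qp"]
5. n4.live = false  [terminal]
6. n5.cnt = "pu"  [terminal]
7. n6.ok = "qv"  [terminal]
8. n3.sig = 27  [len(b.cnt) + 25]
9. n7.off = 7  [S.sig - 20]
10. n7.live = -9  [S.sig - 36]
11. n7.mk = "rnx"  [h.ok ++ "x"]
12. n8.sig = false  [terminal]
13. n9.sig = true  [terminal]
14. n7.env = 29  [B.off + B.live + 31]
15. n1.mk = 16  [C.acc]
16. n10.hot = "rkq"  ["r" ++ S₀.hot]
17. n11.hot = "rrkq"  ["r" ++ S₀.hot]
18. n12.sig = true  [terminal]
19. n11.sig = -4  [len(S.hot) - 8]
20. n13.ok = "uv"  [terminal]
21. n14.cnt = "px"  [terminal]
22. n10.sig = 19  [19]
23. n0.sig = -4  [C.mk * 2 - 36]

29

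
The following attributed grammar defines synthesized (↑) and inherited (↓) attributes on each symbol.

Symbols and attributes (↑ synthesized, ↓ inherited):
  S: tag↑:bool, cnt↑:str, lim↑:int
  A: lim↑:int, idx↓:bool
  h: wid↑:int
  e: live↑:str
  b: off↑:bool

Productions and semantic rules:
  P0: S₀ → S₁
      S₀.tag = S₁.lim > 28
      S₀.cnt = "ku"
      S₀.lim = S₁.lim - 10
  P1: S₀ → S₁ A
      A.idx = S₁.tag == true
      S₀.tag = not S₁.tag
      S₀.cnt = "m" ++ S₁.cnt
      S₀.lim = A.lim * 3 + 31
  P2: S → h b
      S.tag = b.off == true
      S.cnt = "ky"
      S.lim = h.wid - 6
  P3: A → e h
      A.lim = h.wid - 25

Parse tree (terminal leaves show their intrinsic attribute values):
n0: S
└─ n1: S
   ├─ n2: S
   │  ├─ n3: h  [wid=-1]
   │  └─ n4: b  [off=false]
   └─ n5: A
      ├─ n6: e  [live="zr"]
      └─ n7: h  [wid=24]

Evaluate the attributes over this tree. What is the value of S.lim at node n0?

1. n3.wid = -1  [terminal]
2. n4.off = false  [terminal]
3. n2.tag = false  [b.off == true]
4. n2.cnt = "ky"  ["ky"]
5. n2.lim = -7  [h.wid - 6]
6. n5.idx = false  [S₁.tag == true]
7. n6.live = "zr"  [terminal]
8. n7.wid = 24  [terminal]
9. n5.lim = -1  [h.wid - 25]
10. n1.tag = true  [not S₁.tag]
11. n1.cnt = "mky"  ["m" ++ S₁.cnt]
12. n1.lim = 28  [A.lim * 3 + 31]
13. n0.tag = false  [S₁.lim > 28]
14. n0.cnt = "ku"  ["ku"]
15. n0.lim = 18  [S₁.lim - 10]

18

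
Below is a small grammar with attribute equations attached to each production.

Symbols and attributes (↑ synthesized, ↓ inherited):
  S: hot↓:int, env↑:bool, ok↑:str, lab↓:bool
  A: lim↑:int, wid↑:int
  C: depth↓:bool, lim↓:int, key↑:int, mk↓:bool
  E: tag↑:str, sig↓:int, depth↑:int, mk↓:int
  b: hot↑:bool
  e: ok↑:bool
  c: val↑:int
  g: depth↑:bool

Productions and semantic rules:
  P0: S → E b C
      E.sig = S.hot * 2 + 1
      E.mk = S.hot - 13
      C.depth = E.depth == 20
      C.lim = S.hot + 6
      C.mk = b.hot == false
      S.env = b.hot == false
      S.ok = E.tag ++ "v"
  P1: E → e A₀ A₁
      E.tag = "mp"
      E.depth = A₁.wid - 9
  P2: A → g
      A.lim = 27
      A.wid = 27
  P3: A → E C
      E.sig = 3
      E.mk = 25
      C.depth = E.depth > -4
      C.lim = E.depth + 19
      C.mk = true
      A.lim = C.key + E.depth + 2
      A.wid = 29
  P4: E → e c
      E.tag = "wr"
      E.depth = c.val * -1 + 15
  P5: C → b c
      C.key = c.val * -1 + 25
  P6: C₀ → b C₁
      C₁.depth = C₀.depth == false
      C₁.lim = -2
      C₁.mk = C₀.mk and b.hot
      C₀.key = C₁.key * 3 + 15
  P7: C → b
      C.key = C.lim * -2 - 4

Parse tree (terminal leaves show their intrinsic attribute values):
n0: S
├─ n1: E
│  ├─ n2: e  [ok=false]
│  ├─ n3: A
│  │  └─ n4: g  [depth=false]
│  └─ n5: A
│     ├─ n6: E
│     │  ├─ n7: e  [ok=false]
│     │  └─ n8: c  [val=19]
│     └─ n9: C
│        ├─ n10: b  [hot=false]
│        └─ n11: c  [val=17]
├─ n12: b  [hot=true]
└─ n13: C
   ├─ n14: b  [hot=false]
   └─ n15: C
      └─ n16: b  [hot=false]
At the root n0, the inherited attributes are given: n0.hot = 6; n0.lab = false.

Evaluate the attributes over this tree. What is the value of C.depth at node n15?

1. n0.hot = 6  [given at root]
2. n0.lab = false  [given at root]
3. n1.sig = 13  [S.hot * 2 + 1]
4. n1.mk = -7  [S.hot - 13]
5. n2.ok = false  [terminal]
6. n4.depth = false  [terminal]
7. n3.lim = 27  [27]
8. n3.wid = 27  [27]
9. n6.sig = 3  [3]
10. n6.mk = 25  [25]
11. n7.ok = false  [terminal]
12. n8.val = 19  [terminal]
13. n6.tag = "wr"  ["wr"]
14. n6.depth = -4  [c.val * -1 + 15]
15. n9.depth = false  [E.depth > -4]
16. n9.lim = 15  [E.depth + 19]
17. n9.mk = true  [true]
18. n10.hot = false  [terminal]
19. n11.val = 17  [terminal]
20. n9.key = 8  [c.val * -1 + 25]
21. n5.lim = 6  [C.key + E.depth + 2]
22. n5.wid = 29  [29]
23. n1.tag = "mp"  ["mp"]
24. n1.depth = 20  [A₁.wid - 9]
25. n12.hot = true  [terminal]
26. n13.depth = true  [E.depth == 20]
27. n13.lim = 12  [S.hot + 6]
28. n13.mk = false  [b.hot == false]
29. n14.hot = false  [terminal]
30. n15.depth = false  [C₀.depth == false]
31. n15.lim = -2  [-2]
32. n15.mk = false  [C₀.mk and b.hot]
33. n16.hot = false  [terminal]
34. n15.key = 0  [C.lim * -2 - 4]
35. n13.key = 15  [C₁.key * 3 + 15]
36. n0.env = false  [b.hot == false]
37. n0.ok = "mpv"  [E.tag ++ "v"]

false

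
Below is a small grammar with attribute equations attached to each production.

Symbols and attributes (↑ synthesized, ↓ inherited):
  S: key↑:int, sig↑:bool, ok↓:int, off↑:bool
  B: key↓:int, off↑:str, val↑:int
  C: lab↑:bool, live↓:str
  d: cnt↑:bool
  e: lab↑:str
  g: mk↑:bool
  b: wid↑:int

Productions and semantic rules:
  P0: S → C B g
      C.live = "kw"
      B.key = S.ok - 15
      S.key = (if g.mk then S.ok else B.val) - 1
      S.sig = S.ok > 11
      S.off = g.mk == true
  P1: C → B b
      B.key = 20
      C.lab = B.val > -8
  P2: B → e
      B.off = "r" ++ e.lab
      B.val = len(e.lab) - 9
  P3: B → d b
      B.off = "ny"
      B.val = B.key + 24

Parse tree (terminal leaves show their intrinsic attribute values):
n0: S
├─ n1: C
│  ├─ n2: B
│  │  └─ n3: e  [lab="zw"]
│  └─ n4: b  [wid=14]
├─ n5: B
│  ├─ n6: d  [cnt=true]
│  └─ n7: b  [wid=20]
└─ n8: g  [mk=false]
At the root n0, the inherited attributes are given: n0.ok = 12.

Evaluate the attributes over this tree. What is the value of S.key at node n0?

20

1. n0.ok = 12  [given at root]
2. n1.live = "kw"  ["kw"]
3. n2.key = 20  [20]
4. n3.lab = "zw"  [terminal]
5. n2.off = "rzw"  ["r" ++ e.lab]
6. n2.val = -7  [len(e.lab) - 9]
7. n4.wid = 14  [terminal]
8. n1.lab = true  [B.val > -8]
9. n5.key = -3  [S.ok - 15]
10. n6.cnt = true  [terminal]
11. n7.wid = 20  [terminal]
12. n5.off = "ny"  ["ny"]
13. n5.val = 21  [B.key + 24]
14. n8.mk = false  [terminal]
15. n0.key = 20  [(if g.mk then S.ok else B.val) - 1]
16. n0.sig = true  [S.ok > 11]
17. n0.off = false  [g.mk == true]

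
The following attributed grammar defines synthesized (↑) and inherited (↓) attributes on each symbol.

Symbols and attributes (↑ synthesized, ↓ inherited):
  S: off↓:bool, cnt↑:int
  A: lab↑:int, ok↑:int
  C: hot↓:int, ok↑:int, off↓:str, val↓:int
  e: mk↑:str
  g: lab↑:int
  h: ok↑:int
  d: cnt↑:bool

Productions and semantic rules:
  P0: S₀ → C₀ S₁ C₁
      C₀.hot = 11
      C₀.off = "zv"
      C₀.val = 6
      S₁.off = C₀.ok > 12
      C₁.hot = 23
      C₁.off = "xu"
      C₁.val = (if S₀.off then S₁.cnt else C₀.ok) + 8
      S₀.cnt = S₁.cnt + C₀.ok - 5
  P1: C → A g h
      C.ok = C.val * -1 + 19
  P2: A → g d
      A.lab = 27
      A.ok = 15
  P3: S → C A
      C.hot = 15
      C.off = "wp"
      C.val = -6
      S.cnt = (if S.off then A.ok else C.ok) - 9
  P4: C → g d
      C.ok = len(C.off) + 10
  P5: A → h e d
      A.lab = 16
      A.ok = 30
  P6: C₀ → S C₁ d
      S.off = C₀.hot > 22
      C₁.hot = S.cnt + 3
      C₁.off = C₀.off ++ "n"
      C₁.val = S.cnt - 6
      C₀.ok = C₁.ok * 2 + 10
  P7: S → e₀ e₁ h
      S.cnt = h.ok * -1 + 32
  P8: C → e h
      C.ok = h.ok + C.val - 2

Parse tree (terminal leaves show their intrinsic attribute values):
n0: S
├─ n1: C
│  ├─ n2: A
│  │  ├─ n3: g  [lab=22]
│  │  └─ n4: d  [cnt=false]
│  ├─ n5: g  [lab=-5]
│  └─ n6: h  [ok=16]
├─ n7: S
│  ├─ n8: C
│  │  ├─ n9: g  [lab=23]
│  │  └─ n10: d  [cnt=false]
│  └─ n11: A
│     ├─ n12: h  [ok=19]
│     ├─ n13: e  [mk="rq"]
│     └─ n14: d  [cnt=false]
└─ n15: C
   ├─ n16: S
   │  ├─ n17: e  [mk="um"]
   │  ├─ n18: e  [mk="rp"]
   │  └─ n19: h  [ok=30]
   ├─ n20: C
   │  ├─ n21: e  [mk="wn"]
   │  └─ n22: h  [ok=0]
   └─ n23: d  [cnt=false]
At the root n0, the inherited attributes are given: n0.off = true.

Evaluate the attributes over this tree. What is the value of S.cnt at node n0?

1. n0.off = true  [given at root]
2. n1.hot = 11  [11]
3. n1.off = "zv"  ["zv"]
4. n1.val = 6  [6]
5. n3.lab = 22  [terminal]
6. n4.cnt = false  [terminal]
7. n2.lab = 27  [27]
8. n2.ok = 15  [15]
9. n5.lab = -5  [terminal]
10. n6.ok = 16  [terminal]
11. n1.ok = 13  [C.val * -1 + 19]
12. n7.off = true  [C₀.ok > 12]
13. n8.hot = 15  [15]
14. n8.off = "wp"  ["wp"]
15. n8.val = -6  [-6]
16. n9.lab = 23  [terminal]
17. n10.cnt = false  [terminal]
18. n8.ok = 12  [len(C.off) + 10]
19. n12.ok = 19  [terminal]
20. n13.mk = "rq"  [terminal]
21. n14.cnt = false  [terminal]
22. n11.lab = 16  [16]
23. n11.ok = 30  [30]
24. n7.cnt = 21  [(if S.off then A.ok else C.ok) - 9]
25. n15.hot = 23  [23]
26. n15.off = "xu"  ["xu"]
27. n15.val = 29  [(if S₀.off then S₁.cnt else C₀.ok) + 8]
28. n16.off = true  [C₀.hot > 22]
29. n17.mk = "um"  [terminal]
30. n18.mk = "rp"  [terminal]
31. n19.ok = 30  [terminal]
32. n16.cnt = 2  [h.ok * -1 + 32]
33. n20.hot = 5  [S.cnt + 3]
34. n20.off = "xun"  [C₀.off ++ "n"]
35. n20.val = -4  [S.cnt - 6]
36. n21.mk = "wn"  [terminal]
37. n22.ok = 0  [terminal]
38. n20.ok = -6  [h.ok + C.val - 2]
39. n23.cnt = false  [terminal]
40. n15.ok = -2  [C₁.ok * 2 + 10]
41. n0.cnt = 29  [S₁.cnt + C₀.ok - 5]

29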